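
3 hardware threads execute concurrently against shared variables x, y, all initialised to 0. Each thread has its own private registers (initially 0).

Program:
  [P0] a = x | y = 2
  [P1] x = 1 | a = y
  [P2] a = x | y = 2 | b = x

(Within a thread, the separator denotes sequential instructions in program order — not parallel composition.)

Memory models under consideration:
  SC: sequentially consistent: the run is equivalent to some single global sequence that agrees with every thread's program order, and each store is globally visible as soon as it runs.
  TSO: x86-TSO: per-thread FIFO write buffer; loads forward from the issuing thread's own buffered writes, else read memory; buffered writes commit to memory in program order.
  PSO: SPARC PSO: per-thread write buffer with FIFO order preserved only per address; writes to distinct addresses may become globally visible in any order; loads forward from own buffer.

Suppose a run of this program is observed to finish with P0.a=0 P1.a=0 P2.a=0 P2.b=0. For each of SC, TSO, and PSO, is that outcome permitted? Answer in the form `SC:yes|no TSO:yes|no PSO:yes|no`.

outcome vector order: (P0.a,P1.a,P2.a,P2.b)
[SC] allowed = {(0,0,0,1), (0,0,1,1), (0,2,0,0), (0,2,0,1), (0,2,1,1), (1,0,0,1), (1,0,1,1), (1,2,0,0), (1,2,0,1), (1,2,1,1)}
[TSO] allowed = {(0,0,0,0), (0,0,0,1), (0,0,1,1), (0,2,0,0), (0,2,0,1), (0,2,1,1), (1,0,0,0), (1,0,0,1), (1,0,1,1), (1,2,0,0), (1,2,0,1), (1,2,1,1)}
[PSO] allowed = {(0,0,0,0), (0,0,0,1), (0,0,1,1), (0,2,0,0), (0,2,0,1), (0,2,1,1), (1,0,0,0), (1,0,0,1), (1,0,1,1), (1,2,0,0), (1,2,0,1), (1,2,1,1)}
target (0,0,0,0) ∈ {TSO,PSO}

SC:no TSO:yes PSO:yes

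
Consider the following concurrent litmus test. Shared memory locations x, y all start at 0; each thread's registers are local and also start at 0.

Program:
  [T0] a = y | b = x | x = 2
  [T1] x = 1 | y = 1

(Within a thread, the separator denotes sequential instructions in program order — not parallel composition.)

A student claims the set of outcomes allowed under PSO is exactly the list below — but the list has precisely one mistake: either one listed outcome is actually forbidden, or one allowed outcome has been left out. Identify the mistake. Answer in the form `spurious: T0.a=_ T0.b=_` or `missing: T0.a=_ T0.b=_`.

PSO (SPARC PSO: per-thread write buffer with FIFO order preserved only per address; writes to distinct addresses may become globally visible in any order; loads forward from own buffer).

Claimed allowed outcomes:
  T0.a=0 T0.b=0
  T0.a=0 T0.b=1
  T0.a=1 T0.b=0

outcome vector order: (T0.a,T0.b)
PSO: 4 outcomes — {0/0 0/1 1/0 1/1}
PSO∖claimed = {1/1}

missing: T0.a=1 T0.b=1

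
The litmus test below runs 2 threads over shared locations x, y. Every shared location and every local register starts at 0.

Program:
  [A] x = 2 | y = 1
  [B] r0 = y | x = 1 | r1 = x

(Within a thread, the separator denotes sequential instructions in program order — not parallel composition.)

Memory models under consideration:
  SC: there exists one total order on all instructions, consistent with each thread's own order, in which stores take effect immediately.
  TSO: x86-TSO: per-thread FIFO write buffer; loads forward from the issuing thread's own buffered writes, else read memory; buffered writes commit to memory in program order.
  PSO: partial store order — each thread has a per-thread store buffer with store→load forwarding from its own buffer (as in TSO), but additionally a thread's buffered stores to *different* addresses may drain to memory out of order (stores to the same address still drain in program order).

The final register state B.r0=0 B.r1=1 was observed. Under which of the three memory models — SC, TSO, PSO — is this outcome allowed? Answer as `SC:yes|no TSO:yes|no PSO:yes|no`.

SC:yes TSO:yes PSO:yes

outcome vector order: (B.r0,B.r1)
[SC] allowed = {(0,1), (0,2), (1,1)}
[TSO] allowed = {(0,1), (0,2), (1,1)}
[PSO] allowed = {(0,1), (0,2), (1,1), (1,2)}
target (0,1) ∈ {SC,TSO,PSO}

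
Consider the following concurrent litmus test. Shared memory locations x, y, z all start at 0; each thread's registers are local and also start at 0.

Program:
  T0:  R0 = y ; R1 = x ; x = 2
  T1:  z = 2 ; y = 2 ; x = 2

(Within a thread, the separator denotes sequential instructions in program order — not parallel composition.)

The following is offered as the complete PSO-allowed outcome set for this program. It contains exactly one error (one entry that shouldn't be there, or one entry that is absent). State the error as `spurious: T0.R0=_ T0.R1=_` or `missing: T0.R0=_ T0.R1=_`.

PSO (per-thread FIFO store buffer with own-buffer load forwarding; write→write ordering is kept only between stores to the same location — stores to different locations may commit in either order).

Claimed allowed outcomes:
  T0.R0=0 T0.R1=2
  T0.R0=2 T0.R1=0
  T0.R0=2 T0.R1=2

outcome vector order: (T0.R0,T0.R1)
[PSO] allowed = {00, 02, 20, 22}
PSO∖claimed = {00}

missing: T0.R0=0 T0.R1=0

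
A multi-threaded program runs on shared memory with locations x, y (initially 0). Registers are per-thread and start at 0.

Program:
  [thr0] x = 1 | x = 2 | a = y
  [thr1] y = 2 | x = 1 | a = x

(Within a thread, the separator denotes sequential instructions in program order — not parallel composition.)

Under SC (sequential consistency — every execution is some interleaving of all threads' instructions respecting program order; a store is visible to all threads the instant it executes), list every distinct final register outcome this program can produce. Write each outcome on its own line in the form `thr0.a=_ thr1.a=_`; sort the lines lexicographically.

outcome vector order: (thr0.a,thr1.a)
|SC outcomes| = 3

thr0.a=0 thr1.a=1
thr0.a=2 thr1.a=1
thr0.a=2 thr1.a=2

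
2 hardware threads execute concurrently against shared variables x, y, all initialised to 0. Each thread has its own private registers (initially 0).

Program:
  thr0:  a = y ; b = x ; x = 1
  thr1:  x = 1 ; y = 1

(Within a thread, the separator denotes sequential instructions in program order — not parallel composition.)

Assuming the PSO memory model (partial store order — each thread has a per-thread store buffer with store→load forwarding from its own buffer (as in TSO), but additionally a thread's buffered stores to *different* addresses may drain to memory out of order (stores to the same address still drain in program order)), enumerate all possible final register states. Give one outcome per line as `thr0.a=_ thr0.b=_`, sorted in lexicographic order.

thr0.a=0 thr0.b=0
thr0.a=0 thr0.b=1
thr0.a=1 thr0.b=0
thr0.a=1 thr0.b=1

outcome vector order: (thr0.a,thr0.b)
|PSO outcomes| = 4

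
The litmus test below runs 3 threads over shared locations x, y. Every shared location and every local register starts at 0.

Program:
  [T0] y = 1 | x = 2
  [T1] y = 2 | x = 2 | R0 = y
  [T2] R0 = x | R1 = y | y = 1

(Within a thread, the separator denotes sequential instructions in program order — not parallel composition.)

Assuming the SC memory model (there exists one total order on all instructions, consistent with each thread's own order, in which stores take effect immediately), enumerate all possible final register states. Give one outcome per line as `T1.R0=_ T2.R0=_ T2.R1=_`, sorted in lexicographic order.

outcome vector order: (T1.R0,T2.R0,T2.R1)
|SC outcomes| = 10

T1.R0=1 T2.R0=0 T2.R1=0
T1.R0=1 T2.R0=0 T2.R1=1
T1.R0=1 T2.R0=0 T2.R1=2
T1.R0=1 T2.R0=2 T2.R1=1
T1.R0=1 T2.R0=2 T2.R1=2
T1.R0=2 T2.R0=0 T2.R1=0
T1.R0=2 T2.R0=0 T2.R1=1
T1.R0=2 T2.R0=0 T2.R1=2
T1.R0=2 T2.R0=2 T2.R1=1
T1.R0=2 T2.R0=2 T2.R1=2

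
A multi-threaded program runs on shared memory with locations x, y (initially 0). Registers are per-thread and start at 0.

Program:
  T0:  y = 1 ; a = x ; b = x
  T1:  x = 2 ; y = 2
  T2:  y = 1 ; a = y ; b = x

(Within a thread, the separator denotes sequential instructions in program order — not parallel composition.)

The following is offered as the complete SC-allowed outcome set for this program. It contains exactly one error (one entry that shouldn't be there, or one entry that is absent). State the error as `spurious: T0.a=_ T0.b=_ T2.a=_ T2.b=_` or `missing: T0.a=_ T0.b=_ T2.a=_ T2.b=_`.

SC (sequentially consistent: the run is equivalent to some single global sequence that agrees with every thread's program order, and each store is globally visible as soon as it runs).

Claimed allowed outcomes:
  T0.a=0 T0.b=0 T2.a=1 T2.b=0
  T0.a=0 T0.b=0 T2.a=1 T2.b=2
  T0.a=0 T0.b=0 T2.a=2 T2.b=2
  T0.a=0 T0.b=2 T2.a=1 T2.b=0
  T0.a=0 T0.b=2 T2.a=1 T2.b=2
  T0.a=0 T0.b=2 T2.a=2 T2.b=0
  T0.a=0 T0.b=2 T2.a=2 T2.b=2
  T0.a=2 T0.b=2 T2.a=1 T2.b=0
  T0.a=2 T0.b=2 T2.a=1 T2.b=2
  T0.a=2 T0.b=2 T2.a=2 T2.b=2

outcome vector order: (T0.a,T0.b,T2.a,T2.b)
SC (9): 0/0/1/0, 0/0/1/2, 0/0/2/2, 0/2/1/0, 0/2/1/2, 0/2/2/2, 2/2/1/0, 2/2/1/2, 2/2/2/2
claimed∖SC = {0/2/2/0}

spurious: T0.a=0 T0.b=2 T2.a=2 T2.b=0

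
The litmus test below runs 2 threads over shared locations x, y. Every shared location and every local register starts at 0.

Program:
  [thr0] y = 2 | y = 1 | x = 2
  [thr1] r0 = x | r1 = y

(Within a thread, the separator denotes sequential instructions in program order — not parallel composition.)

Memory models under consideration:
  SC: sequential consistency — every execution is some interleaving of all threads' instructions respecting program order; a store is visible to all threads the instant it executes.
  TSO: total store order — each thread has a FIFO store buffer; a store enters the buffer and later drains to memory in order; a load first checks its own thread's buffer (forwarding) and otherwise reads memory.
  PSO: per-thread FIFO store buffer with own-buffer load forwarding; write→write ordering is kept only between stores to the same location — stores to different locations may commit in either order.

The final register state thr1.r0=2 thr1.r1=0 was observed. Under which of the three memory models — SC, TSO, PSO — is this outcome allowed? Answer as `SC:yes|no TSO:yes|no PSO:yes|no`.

SC:no TSO:no PSO:yes

outcome vector order: (thr1.r0,thr1.r1)
SC (4): (0,0), (0,1), (0,2), (2,1)
TSO (4): (0,0), (0,1), (0,2), (2,1)
PSO (6): (0,0), (0,1), (0,2), (2,0), (2,1), (2,2)
target (2,0) ∈ {PSO}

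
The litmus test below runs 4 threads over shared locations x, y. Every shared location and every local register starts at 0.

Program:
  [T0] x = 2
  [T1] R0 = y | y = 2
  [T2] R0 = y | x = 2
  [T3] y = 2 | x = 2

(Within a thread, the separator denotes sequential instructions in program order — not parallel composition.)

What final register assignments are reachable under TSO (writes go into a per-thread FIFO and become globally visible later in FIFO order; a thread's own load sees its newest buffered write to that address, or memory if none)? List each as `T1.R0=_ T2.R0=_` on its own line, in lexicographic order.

T1.R0=0 T2.R0=0
T1.R0=0 T2.R0=2
T1.R0=2 T2.R0=0
T1.R0=2 T2.R0=2

outcome vector order: (T1.R0,T2.R0)
|TSO outcomes| = 4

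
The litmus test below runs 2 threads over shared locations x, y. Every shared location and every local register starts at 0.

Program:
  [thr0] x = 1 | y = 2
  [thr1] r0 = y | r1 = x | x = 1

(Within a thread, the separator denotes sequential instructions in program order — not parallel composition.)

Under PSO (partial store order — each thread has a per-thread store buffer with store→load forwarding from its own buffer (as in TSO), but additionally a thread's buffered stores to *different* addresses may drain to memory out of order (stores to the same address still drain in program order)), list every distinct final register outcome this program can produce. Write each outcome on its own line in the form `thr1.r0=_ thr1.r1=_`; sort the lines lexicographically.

thr1.r0=0 thr1.r1=0
thr1.r0=0 thr1.r1=1
thr1.r0=2 thr1.r1=0
thr1.r0=2 thr1.r1=1

outcome vector order: (thr1.r0,thr1.r1)
|PSO outcomes| = 4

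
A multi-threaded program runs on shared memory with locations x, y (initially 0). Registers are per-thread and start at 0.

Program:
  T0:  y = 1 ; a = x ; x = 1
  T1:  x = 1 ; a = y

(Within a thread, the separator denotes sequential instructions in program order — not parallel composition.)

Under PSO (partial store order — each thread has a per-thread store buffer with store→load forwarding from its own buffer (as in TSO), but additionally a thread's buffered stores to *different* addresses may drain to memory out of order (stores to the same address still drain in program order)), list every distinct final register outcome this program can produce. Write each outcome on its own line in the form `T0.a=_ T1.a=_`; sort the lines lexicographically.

T0.a=0 T1.a=0
T0.a=0 T1.a=1
T0.a=1 T1.a=0
T0.a=1 T1.a=1

outcome vector order: (T0.a,T1.a)
|PSO outcomes| = 4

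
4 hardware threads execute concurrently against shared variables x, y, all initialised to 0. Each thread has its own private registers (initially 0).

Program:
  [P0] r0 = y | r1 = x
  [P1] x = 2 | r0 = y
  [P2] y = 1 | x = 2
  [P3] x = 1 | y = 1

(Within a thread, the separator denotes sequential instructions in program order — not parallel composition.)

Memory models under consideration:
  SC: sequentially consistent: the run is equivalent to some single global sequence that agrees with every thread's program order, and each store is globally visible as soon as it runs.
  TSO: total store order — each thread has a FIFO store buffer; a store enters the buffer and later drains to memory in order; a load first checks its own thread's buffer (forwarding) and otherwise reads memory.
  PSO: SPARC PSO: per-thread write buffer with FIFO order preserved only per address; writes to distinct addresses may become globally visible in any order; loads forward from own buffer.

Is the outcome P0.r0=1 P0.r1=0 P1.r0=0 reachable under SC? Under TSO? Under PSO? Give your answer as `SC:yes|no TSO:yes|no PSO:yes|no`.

SC:no TSO:yes PSO:yes

outcome vector order: (P0.r0,P0.r1,P1.r0)
under SC → (0,0,0) (0,0,1) (0,1,0) (0,1,1) (0,2,0) (0,2,1) (1,0,1) (1,1,0) (1,1,1) (1,2,0) (1,2,1)
under TSO → (0,0,0) (0,0,1) (0,1,0) (0,1,1) (0,2,0) (0,2,1) (1,0,0) (1,0,1) (1,1,0) (1,1,1) (1,2,0) (1,2,1)
under PSO → (0,0,0) (0,0,1) (0,1,0) (0,1,1) (0,2,0) (0,2,1) (1,0,0) (1,0,1) (1,1,0) (1,1,1) (1,2,0) (1,2,1)
target (1,0,0) ∈ {TSO,PSO}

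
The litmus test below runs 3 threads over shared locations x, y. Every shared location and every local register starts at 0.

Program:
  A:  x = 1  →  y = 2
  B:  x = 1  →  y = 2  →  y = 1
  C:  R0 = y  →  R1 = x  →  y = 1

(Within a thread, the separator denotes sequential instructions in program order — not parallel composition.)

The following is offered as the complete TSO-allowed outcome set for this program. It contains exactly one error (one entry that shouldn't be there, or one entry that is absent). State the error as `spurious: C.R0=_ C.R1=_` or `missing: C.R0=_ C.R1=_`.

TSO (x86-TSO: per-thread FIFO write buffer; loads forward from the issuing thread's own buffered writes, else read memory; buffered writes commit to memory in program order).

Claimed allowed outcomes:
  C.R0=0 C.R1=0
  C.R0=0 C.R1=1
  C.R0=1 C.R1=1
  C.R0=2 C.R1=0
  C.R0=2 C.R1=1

spurious: C.R0=2 C.R1=0

outcome vector order: (C.R0,C.R1)
under TSO → <0 0>; <0 1>; <1 1>; <2 1>
claimed∖TSO = {<2 0>}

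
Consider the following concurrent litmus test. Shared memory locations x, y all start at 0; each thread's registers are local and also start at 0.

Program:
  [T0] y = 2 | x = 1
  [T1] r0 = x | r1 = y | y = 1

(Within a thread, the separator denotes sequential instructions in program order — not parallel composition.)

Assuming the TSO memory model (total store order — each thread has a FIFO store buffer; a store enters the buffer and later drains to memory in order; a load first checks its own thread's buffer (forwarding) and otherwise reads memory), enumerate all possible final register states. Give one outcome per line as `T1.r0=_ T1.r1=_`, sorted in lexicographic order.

T1.r0=0 T1.r1=0
T1.r0=0 T1.r1=2
T1.r0=1 T1.r1=2

outcome vector order: (T1.r0,T1.r1)
|TSO outcomes| = 3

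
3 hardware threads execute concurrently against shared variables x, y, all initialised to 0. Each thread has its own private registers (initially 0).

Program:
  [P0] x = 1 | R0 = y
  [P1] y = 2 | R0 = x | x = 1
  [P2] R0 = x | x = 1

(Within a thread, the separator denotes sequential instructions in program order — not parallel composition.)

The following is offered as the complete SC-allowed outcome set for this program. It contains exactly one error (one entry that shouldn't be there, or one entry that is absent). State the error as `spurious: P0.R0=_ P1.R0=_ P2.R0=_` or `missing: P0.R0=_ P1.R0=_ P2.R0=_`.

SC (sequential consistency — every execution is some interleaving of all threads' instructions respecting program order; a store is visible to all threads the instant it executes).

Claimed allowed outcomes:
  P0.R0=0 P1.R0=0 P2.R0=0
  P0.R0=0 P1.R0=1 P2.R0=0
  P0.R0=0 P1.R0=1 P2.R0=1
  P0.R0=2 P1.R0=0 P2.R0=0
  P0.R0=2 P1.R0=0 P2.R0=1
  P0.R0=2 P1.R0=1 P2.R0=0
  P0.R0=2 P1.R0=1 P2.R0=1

spurious: P0.R0=0 P1.R0=0 P2.R0=0

outcome vector order: (P0.R0,P1.R0,P2.R0)
SC: 6 outcomes — {0/1/0, 0/1/1, 2/0/0, 2/0/1, 2/1/0, 2/1/1}
claimed∖SC = {0/0/0}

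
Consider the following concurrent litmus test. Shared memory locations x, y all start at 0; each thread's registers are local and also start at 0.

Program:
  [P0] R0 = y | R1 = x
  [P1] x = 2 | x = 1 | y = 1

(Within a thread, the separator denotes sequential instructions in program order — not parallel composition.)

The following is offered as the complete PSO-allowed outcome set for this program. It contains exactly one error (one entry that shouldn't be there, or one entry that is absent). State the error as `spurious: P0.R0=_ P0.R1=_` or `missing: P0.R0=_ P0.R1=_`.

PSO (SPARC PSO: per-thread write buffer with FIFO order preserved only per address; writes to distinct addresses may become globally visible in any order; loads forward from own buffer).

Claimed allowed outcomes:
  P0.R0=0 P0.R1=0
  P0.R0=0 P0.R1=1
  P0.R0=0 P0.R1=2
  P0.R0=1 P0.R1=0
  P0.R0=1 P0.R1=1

outcome vector order: (P0.R0,P0.R1)
[PSO] allowed = {00 01 02 10 11 12}
PSO∖claimed = {12}

missing: P0.R0=1 P0.R1=2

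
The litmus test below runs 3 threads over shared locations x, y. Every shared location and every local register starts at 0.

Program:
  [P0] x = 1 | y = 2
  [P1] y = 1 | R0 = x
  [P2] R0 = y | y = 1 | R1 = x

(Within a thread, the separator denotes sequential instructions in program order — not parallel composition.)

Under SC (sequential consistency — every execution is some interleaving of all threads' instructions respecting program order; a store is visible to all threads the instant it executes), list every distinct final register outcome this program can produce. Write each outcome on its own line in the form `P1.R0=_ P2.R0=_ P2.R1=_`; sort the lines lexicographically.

P1.R0=0 P2.R0=0 P2.R1=0
P1.R0=0 P2.R0=0 P2.R1=1
P1.R0=0 P2.R0=1 P2.R1=0
P1.R0=0 P2.R0=1 P2.R1=1
P1.R0=0 P2.R0=2 P2.R1=1
P1.R0=1 P2.R0=0 P2.R1=0
P1.R0=1 P2.R0=0 P2.R1=1
P1.R0=1 P2.R0=1 P2.R1=0
P1.R0=1 P2.R0=1 P2.R1=1
P1.R0=1 P2.R0=2 P2.R1=1

outcome vector order: (P1.R0,P2.R0,P2.R1)
|SC outcomes| = 10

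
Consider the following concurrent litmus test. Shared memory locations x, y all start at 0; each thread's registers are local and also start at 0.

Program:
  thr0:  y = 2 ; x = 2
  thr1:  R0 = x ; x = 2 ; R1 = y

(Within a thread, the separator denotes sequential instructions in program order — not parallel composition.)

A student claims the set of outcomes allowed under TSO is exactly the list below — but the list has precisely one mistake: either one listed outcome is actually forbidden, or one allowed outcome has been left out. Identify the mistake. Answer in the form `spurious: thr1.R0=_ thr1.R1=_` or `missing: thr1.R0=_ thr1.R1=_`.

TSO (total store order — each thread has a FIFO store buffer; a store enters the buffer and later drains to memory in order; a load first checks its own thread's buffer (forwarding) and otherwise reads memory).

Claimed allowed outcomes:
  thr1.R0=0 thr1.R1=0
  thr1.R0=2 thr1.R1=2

missing: thr1.R0=0 thr1.R1=2

outcome vector order: (thr1.R0,thr1.R1)
TSO (3): 00 02 22
TSO∖claimed = {02}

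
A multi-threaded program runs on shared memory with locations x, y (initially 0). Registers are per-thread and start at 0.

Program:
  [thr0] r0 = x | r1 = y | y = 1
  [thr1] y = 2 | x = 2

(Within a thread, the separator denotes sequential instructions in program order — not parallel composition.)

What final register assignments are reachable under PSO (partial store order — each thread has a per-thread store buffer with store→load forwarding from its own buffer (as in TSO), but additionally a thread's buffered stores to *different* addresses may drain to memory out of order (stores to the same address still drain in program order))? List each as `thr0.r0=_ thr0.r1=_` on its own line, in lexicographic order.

thr0.r0=0 thr0.r1=0
thr0.r0=0 thr0.r1=2
thr0.r0=2 thr0.r1=0
thr0.r0=2 thr0.r1=2

outcome vector order: (thr0.r0,thr0.r1)
|PSO outcomes| = 4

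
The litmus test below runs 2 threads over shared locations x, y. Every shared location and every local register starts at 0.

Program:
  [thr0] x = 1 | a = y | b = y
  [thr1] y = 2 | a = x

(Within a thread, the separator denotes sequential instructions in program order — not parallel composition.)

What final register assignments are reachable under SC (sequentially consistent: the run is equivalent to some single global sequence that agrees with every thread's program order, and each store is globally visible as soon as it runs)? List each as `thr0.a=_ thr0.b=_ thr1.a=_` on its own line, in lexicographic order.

outcome vector order: (thr0.a,thr0.b,thr1.a)
|SC outcomes| = 4

thr0.a=0 thr0.b=0 thr1.a=1
thr0.a=0 thr0.b=2 thr1.a=1
thr0.a=2 thr0.b=2 thr1.a=0
thr0.a=2 thr0.b=2 thr1.a=1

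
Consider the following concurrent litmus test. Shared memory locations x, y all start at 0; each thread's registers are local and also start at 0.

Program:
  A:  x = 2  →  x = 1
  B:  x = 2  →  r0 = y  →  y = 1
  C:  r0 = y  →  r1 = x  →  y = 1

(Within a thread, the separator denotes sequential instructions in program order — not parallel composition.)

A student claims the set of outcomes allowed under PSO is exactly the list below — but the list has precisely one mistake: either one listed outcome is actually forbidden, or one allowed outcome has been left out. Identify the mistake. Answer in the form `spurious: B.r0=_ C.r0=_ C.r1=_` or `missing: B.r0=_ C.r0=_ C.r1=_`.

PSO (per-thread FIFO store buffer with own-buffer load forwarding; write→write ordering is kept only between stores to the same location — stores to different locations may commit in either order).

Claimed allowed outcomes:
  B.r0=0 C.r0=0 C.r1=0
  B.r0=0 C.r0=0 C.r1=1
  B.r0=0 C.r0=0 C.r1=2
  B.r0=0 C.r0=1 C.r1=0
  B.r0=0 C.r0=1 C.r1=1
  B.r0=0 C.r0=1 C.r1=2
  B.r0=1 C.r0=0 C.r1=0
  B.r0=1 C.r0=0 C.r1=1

outcome vector order: (B.r0,C.r0,C.r1)
[PSO] allowed = {0/0/0 0/0/1 0/0/2 0/1/0 0/1/1 0/1/2 1/0/0 1/0/1 1/0/2}
PSO∖claimed = {1/0/2}

missing: B.r0=1 C.r0=0 C.r1=2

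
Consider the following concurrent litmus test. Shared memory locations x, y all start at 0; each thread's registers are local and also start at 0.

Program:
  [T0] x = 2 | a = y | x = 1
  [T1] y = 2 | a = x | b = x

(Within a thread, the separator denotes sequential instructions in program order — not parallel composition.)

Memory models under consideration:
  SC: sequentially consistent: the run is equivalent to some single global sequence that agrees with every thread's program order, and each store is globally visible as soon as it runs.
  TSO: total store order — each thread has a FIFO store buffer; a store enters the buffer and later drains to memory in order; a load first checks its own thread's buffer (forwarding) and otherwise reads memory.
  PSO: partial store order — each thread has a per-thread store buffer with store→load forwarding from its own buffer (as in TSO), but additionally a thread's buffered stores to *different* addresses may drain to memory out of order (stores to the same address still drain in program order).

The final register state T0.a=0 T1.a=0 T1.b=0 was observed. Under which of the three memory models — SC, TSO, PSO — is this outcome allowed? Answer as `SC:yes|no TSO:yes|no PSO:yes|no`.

SC:no TSO:yes PSO:yes

outcome vector order: (T0.a,T1.a,T1.b)
SC: 9 outcomes — {<0 1 1>, <0 2 1>, <0 2 2>, <2 0 0>, <2 0 1>, <2 0 2>, <2 1 1>, <2 2 1>, <2 2 2>}
TSO: 12 outcomes — {<0 0 0>, <0 0 1>, <0 0 2>, <0 1 1>, <0 2 1>, <0 2 2>, <2 0 0>, <2 0 1>, <2 0 2>, <2 1 1>, <2 2 1>, <2 2 2>}
PSO: 12 outcomes — {<0 0 0>, <0 0 1>, <0 0 2>, <0 1 1>, <0 2 1>, <0 2 2>, <2 0 0>, <2 0 1>, <2 0 2>, <2 1 1>, <2 2 1>, <2 2 2>}
target <0 0 0> ∈ {TSO,PSO}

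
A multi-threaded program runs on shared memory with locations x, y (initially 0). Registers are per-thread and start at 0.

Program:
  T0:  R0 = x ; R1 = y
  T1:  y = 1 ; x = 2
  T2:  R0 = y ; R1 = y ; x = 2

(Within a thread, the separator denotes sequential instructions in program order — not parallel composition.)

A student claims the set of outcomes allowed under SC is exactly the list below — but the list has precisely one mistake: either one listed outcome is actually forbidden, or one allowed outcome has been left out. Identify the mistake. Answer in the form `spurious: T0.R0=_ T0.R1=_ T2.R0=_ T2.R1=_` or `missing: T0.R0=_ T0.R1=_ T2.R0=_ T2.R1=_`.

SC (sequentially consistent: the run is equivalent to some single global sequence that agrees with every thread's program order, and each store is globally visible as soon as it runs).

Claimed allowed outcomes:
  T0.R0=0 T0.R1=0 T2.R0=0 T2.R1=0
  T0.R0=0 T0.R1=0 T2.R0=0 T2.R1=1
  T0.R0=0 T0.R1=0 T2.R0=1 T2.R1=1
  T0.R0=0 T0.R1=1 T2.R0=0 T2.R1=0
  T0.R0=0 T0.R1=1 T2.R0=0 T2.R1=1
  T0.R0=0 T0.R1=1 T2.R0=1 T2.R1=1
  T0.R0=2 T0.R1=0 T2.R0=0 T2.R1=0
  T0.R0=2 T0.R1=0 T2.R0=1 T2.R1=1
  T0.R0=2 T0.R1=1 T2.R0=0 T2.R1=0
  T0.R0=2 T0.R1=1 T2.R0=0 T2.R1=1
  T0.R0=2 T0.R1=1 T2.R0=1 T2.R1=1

outcome vector order: (T0.R0,T0.R1,T2.R0,T2.R1)
[SC] allowed = {<0 0 0 0>, <0 0 0 1>, <0 0 1 1>, <0 1 0 0>, <0 1 0 1>, <0 1 1 1>, <2 0 0 0>, <2 1 0 0>, <2 1 0 1>, <2 1 1 1>}
claimed∖SC = {<2 0 1 1>}

spurious: T0.R0=2 T0.R1=0 T2.R0=1 T2.R1=1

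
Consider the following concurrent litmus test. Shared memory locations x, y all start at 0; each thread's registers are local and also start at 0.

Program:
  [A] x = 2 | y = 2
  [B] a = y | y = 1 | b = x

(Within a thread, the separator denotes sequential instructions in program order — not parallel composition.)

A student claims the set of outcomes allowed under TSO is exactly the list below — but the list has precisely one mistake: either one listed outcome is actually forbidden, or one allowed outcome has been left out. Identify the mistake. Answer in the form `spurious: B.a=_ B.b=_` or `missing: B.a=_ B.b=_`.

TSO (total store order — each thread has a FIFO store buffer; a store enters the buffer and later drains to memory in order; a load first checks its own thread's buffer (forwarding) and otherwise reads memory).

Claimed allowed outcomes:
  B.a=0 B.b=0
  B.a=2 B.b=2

outcome vector order: (B.a,B.b)
under TSO → 00 02 22
TSO∖claimed = {02}

missing: B.a=0 B.b=2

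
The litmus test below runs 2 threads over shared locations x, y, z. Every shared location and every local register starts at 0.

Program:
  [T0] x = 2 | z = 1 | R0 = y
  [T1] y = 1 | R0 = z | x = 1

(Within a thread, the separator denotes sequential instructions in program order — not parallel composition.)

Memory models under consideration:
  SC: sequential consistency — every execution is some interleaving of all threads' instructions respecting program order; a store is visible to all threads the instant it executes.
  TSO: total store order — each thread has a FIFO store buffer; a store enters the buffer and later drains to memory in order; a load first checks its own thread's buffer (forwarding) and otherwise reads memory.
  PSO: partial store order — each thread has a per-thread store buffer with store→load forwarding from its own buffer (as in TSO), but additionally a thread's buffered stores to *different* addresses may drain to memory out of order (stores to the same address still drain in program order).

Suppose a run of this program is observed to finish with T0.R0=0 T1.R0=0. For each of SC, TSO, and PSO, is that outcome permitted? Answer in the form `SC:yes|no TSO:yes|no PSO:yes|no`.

SC:no TSO:yes PSO:yes

outcome vector order: (T0.R0,T1.R0)
SC (3): 0/1; 1/0; 1/1
TSO (4): 0/0; 0/1; 1/0; 1/1
PSO (4): 0/0; 0/1; 1/0; 1/1
target 0/0 ∈ {TSO,PSO}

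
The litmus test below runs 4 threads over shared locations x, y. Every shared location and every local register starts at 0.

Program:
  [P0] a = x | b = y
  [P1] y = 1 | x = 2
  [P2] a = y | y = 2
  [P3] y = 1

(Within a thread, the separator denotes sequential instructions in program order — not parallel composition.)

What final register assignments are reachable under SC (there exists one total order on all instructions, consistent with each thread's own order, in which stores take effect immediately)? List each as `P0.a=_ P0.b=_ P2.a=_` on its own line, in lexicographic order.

outcome vector order: (P0.a,P0.b,P2.a)
|SC outcomes| = 10

P0.a=0 P0.b=0 P2.a=0
P0.a=0 P0.b=0 P2.a=1
P0.a=0 P0.b=1 P2.a=0
P0.a=0 P0.b=1 P2.a=1
P0.a=0 P0.b=2 P2.a=0
P0.a=0 P0.b=2 P2.a=1
P0.a=2 P0.b=1 P2.a=0
P0.a=2 P0.b=1 P2.a=1
P0.a=2 P0.b=2 P2.a=0
P0.a=2 P0.b=2 P2.a=1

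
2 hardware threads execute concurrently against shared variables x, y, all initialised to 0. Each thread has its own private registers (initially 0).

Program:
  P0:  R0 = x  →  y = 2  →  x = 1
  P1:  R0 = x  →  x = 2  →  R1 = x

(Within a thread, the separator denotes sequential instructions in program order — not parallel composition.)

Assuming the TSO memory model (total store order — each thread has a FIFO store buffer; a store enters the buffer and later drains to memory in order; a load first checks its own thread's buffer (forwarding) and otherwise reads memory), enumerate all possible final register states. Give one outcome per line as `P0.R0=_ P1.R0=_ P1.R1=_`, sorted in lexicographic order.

P0.R0=0 P1.R0=0 P1.R1=1
P0.R0=0 P1.R0=0 P1.R1=2
P0.R0=0 P1.R0=1 P1.R1=2
P0.R0=2 P1.R0=0 P1.R1=1
P0.R0=2 P1.R0=0 P1.R1=2

outcome vector order: (P0.R0,P1.R0,P1.R1)
|TSO outcomes| = 5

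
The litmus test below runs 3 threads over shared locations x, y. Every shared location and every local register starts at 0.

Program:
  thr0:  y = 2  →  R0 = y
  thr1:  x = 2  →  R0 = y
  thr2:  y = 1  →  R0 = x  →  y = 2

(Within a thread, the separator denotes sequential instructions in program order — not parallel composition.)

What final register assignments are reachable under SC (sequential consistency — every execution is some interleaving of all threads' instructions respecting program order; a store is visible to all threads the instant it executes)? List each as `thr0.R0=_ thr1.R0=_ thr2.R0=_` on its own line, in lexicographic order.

thr0.R0=1 thr1.R0=0 thr2.R0=2
thr0.R0=1 thr1.R0=1 thr2.R0=0
thr0.R0=1 thr1.R0=1 thr2.R0=2
thr0.R0=1 thr1.R0=2 thr2.R0=0
thr0.R0=1 thr1.R0=2 thr2.R0=2
thr0.R0=2 thr1.R0=0 thr2.R0=2
thr0.R0=2 thr1.R0=1 thr2.R0=0
thr0.R0=2 thr1.R0=1 thr2.R0=2
thr0.R0=2 thr1.R0=2 thr2.R0=0
thr0.R0=2 thr1.R0=2 thr2.R0=2

outcome vector order: (thr0.R0,thr1.R0,thr2.R0)
|SC outcomes| = 10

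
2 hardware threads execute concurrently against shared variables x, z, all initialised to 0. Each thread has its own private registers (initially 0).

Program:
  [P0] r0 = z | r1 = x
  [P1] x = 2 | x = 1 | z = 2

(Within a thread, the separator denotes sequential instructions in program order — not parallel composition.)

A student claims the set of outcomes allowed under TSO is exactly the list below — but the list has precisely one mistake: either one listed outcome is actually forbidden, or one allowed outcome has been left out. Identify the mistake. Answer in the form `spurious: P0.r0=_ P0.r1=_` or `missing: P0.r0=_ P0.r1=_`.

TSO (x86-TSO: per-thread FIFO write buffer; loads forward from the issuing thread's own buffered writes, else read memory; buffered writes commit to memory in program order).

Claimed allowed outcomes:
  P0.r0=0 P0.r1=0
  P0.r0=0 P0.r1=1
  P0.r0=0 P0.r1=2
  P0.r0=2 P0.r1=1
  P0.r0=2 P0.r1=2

outcome vector order: (P0.r0,P0.r1)
TSO (4): (0,0); (0,1); (0,2); (2,1)
claimed∖TSO = {(2,2)}

spurious: P0.r0=2 P0.r1=2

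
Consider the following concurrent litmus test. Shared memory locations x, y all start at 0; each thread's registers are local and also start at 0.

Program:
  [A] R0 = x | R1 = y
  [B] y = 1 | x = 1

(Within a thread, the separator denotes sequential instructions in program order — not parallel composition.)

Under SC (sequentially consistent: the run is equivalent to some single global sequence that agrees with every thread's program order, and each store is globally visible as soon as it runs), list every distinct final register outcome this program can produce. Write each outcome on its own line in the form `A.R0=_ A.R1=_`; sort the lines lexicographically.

outcome vector order: (A.R0,A.R1)
|SC outcomes| = 3

A.R0=0 A.R1=0
A.R0=0 A.R1=1
A.R0=1 A.R1=1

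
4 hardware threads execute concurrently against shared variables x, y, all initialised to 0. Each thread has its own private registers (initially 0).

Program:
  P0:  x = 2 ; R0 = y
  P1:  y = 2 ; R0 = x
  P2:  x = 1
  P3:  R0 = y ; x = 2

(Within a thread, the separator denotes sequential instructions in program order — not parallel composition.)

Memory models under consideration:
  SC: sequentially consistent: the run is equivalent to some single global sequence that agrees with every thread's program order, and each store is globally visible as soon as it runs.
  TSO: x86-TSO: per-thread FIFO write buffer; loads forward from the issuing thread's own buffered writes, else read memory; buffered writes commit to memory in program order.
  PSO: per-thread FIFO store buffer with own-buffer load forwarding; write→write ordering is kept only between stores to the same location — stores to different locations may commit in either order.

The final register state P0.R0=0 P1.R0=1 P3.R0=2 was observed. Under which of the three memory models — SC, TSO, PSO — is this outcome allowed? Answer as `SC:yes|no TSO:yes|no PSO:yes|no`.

outcome vector order: (P0.R0,P1.R0,P3.R0)
[SC] allowed = {010, 012, 020, 022, 200, 202, 210, 212, 220, 222}
[TSO] allowed = {000, 002, 010, 012, 020, 022, 200, 202, 210, 212, 220, 222}
[PSO] allowed = {000, 002, 010, 012, 020, 022, 200, 202, 210, 212, 220, 222}
target 012 ∈ {SC,TSO,PSO}

SC:yes TSO:yes PSO:yes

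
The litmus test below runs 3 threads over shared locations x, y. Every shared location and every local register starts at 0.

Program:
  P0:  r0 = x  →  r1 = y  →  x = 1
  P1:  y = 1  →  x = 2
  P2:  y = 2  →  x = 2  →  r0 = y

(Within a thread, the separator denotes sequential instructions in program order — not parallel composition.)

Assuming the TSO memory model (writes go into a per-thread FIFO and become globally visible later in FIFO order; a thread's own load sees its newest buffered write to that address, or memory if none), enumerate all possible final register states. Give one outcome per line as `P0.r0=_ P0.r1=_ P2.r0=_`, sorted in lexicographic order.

outcome vector order: (P0.r0,P0.r1,P2.r0)
|TSO outcomes| = 10

P0.r0=0 P0.r1=0 P2.r0=1
P0.r0=0 P0.r1=0 P2.r0=2
P0.r0=0 P0.r1=1 P2.r0=1
P0.r0=0 P0.r1=1 P2.r0=2
P0.r0=0 P0.r1=2 P2.r0=1
P0.r0=0 P0.r1=2 P2.r0=2
P0.r0=2 P0.r1=1 P2.r0=1
P0.r0=2 P0.r1=1 P2.r0=2
P0.r0=2 P0.r1=2 P2.r0=1
P0.r0=2 P0.r1=2 P2.r0=2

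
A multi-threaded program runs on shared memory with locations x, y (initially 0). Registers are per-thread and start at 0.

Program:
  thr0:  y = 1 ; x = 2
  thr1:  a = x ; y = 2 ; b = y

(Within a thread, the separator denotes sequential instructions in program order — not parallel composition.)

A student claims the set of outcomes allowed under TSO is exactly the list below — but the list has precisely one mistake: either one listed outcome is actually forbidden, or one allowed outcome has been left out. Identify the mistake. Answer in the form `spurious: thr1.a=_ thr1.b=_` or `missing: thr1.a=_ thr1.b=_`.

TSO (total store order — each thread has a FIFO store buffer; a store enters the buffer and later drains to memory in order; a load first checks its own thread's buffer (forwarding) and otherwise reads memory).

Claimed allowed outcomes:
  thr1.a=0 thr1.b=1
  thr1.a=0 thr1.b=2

outcome vector order: (thr1.a,thr1.b)
under TSO → (0,1); (0,2); (2,2)
TSO∖claimed = {(2,2)}

missing: thr1.a=2 thr1.b=2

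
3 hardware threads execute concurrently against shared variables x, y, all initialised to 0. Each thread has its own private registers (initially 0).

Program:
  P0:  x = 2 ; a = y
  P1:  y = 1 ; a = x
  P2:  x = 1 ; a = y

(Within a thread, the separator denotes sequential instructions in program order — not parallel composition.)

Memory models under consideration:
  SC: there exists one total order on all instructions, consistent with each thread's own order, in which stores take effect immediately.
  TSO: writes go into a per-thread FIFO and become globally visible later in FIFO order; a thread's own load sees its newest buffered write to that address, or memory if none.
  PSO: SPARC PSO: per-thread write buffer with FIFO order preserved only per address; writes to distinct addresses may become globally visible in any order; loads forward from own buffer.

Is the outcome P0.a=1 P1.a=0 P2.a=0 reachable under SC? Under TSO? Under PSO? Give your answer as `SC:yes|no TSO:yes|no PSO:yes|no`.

SC:no TSO:yes PSO:yes

outcome vector order: (P0.a,P1.a,P2.a)
[SC] allowed = {0/1/0 0/1/1 0/2/0 0/2/1 1/0/1 1/1/0 1/1/1 1/2/0 1/2/1}
[TSO] allowed = {0/0/0 0/0/1 0/1/0 0/1/1 0/2/0 0/2/1 1/0/0 1/0/1 1/1/0 1/1/1 1/2/0 1/2/1}
[PSO] allowed = {0/0/0 0/0/1 0/1/0 0/1/1 0/2/0 0/2/1 1/0/0 1/0/1 1/1/0 1/1/1 1/2/0 1/2/1}
target 1/0/0 ∈ {TSO,PSO}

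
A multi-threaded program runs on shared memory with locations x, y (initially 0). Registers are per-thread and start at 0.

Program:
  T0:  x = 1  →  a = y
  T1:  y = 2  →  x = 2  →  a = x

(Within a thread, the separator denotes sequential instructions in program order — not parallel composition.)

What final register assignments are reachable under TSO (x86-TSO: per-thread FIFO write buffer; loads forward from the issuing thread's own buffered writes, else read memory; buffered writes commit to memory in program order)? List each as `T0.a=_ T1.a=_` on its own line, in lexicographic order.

T0.a=0 T1.a=1
T0.a=0 T1.a=2
T0.a=2 T1.a=1
T0.a=2 T1.a=2

outcome vector order: (T0.a,T1.a)
|TSO outcomes| = 4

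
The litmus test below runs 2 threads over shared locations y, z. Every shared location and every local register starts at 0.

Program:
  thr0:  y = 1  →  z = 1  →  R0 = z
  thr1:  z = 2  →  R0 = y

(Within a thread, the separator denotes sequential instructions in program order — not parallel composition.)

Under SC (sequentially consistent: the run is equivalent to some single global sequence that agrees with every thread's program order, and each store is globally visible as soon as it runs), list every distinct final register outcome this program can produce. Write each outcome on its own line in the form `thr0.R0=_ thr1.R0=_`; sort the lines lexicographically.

thr0.R0=1 thr1.R0=0
thr0.R0=1 thr1.R0=1
thr0.R0=2 thr1.R0=1

outcome vector order: (thr0.R0,thr1.R0)
|SC outcomes| = 3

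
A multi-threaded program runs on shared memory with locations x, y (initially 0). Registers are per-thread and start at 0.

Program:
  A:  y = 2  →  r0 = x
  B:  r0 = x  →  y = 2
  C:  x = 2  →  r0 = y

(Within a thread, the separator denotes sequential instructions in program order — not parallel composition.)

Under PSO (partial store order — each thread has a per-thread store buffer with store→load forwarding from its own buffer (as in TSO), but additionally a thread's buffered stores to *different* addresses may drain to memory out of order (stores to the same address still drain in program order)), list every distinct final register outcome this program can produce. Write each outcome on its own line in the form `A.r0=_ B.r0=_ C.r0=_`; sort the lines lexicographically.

A.r0=0 B.r0=0 C.r0=0
A.r0=0 B.r0=0 C.r0=2
A.r0=0 B.r0=2 C.r0=0
A.r0=0 B.r0=2 C.r0=2
A.r0=2 B.r0=0 C.r0=0
A.r0=2 B.r0=0 C.r0=2
A.r0=2 B.r0=2 C.r0=0
A.r0=2 B.r0=2 C.r0=2

outcome vector order: (A.r0,B.r0,C.r0)
|PSO outcomes| = 8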